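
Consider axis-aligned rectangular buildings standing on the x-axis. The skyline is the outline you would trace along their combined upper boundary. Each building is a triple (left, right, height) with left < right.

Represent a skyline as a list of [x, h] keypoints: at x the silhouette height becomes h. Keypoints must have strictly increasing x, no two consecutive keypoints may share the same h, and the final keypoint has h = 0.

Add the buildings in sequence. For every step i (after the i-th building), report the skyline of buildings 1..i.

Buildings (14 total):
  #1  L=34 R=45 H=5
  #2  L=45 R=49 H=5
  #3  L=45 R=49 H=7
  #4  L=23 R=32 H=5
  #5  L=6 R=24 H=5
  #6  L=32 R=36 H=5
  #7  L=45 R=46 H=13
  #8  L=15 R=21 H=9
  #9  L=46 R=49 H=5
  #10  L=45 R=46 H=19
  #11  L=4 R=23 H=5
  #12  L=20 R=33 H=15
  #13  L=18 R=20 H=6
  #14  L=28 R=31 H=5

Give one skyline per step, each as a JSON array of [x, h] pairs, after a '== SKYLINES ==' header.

== SKYLINES ==
[[34,5],[45,0]]
[[34,5],[49,0]]
[[34,5],[45,7],[49,0]]
[[23,5],[32,0],[34,5],[45,7],[49,0]]
[[6,5],[32,0],[34,5],[45,7],[49,0]]
[[6,5],[45,7],[49,0]]
[[6,5],[45,13],[46,7],[49,0]]
[[6,5],[15,9],[21,5],[45,13],[46,7],[49,0]]
[[6,5],[15,9],[21,5],[45,13],[46,7],[49,0]]
[[6,5],[15,9],[21,5],[45,19],[46,7],[49,0]]
[[4,5],[15,9],[21,5],[45,19],[46,7],[49,0]]
[[4,5],[15,9],[20,15],[33,5],[45,19],[46,7],[49,0]]
[[4,5],[15,9],[20,15],[33,5],[45,19],[46,7],[49,0]]
[[4,5],[15,9],[20,15],[33,5],[45,19],[46,7],[49,0]]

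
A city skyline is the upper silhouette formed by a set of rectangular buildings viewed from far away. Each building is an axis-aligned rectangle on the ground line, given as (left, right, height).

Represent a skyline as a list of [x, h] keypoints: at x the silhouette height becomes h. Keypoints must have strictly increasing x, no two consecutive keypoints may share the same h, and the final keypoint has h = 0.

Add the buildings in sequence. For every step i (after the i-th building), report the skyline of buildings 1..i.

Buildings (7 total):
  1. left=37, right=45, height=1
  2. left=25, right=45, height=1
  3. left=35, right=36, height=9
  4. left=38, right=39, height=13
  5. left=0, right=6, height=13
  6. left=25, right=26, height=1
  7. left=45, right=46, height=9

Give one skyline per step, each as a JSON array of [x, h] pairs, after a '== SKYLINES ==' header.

== SKYLINES ==
[[37,1],[45,0]]
[[25,1],[45,0]]
[[25,1],[35,9],[36,1],[45,0]]
[[25,1],[35,9],[36,1],[38,13],[39,1],[45,0]]
[[0,13],[6,0],[25,1],[35,9],[36,1],[38,13],[39,1],[45,0]]
[[0,13],[6,0],[25,1],[35,9],[36,1],[38,13],[39,1],[45,0]]
[[0,13],[6,0],[25,1],[35,9],[36,1],[38,13],[39,1],[45,9],[46,0]]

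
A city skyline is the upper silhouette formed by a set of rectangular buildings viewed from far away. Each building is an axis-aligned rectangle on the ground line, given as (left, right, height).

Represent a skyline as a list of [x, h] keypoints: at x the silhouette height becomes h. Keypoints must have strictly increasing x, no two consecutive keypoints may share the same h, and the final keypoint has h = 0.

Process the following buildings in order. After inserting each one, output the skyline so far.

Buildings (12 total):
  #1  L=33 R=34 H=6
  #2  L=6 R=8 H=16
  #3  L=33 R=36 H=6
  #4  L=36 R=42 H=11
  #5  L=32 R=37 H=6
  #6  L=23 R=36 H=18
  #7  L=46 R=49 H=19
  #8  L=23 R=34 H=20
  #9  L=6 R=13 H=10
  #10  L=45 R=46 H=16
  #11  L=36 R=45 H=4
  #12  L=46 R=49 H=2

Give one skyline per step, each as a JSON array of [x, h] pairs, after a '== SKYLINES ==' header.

== SKYLINES ==
[[33,6],[34,0]]
[[6,16],[8,0],[33,6],[34,0]]
[[6,16],[8,0],[33,6],[36,0]]
[[6,16],[8,0],[33,6],[36,11],[42,0]]
[[6,16],[8,0],[32,6],[36,11],[42,0]]
[[6,16],[8,0],[23,18],[36,11],[42,0]]
[[6,16],[8,0],[23,18],[36,11],[42,0],[46,19],[49,0]]
[[6,16],[8,0],[23,20],[34,18],[36,11],[42,0],[46,19],[49,0]]
[[6,16],[8,10],[13,0],[23,20],[34,18],[36,11],[42,0],[46,19],[49,0]]
[[6,16],[8,10],[13,0],[23,20],[34,18],[36,11],[42,0],[45,16],[46,19],[49,0]]
[[6,16],[8,10],[13,0],[23,20],[34,18],[36,11],[42,4],[45,16],[46,19],[49,0]]
[[6,16],[8,10],[13,0],[23,20],[34,18],[36,11],[42,4],[45,16],[46,19],[49,0]]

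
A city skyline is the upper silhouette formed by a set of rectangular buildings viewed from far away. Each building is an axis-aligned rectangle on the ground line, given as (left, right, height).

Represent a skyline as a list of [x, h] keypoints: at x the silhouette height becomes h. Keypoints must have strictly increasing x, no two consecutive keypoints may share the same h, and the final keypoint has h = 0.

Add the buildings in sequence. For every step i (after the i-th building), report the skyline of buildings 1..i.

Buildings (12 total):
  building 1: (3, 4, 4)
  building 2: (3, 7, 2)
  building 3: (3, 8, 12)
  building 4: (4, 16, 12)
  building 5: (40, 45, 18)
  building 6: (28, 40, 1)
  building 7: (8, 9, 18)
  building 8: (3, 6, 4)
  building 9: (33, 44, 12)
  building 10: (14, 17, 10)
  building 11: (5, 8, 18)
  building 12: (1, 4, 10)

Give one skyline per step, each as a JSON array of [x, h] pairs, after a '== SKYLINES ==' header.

== SKYLINES ==
[[3,4],[4,0]]
[[3,4],[4,2],[7,0]]
[[3,12],[8,0]]
[[3,12],[16,0]]
[[3,12],[16,0],[40,18],[45,0]]
[[3,12],[16,0],[28,1],[40,18],[45,0]]
[[3,12],[8,18],[9,12],[16,0],[28,1],[40,18],[45,0]]
[[3,12],[8,18],[9,12],[16,0],[28,1],[40,18],[45,0]]
[[3,12],[8,18],[9,12],[16,0],[28,1],[33,12],[40,18],[45,0]]
[[3,12],[8,18],[9,12],[16,10],[17,0],[28,1],[33,12],[40,18],[45,0]]
[[3,12],[5,18],[9,12],[16,10],[17,0],[28,1],[33,12],[40,18],[45,0]]
[[1,10],[3,12],[5,18],[9,12],[16,10],[17,0],[28,1],[33,12],[40,18],[45,0]]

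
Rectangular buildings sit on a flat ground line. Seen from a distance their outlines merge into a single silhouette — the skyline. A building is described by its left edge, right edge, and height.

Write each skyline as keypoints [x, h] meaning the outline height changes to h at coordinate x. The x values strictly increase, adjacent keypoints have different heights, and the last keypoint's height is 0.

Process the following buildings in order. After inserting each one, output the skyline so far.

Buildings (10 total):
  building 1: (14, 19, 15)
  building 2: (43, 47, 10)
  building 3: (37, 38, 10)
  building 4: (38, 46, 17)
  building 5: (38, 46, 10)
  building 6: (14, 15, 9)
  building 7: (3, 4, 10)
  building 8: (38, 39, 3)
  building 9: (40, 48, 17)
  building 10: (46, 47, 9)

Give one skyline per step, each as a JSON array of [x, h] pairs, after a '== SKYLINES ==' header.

== SKYLINES ==
[[14,15],[19,0]]
[[14,15],[19,0],[43,10],[47,0]]
[[14,15],[19,0],[37,10],[38,0],[43,10],[47,0]]
[[14,15],[19,0],[37,10],[38,17],[46,10],[47,0]]
[[14,15],[19,0],[37,10],[38,17],[46,10],[47,0]]
[[14,15],[19,0],[37,10],[38,17],[46,10],[47,0]]
[[3,10],[4,0],[14,15],[19,0],[37,10],[38,17],[46,10],[47,0]]
[[3,10],[4,0],[14,15],[19,0],[37,10],[38,17],[46,10],[47,0]]
[[3,10],[4,0],[14,15],[19,0],[37,10],[38,17],[48,0]]
[[3,10],[4,0],[14,15],[19,0],[37,10],[38,17],[48,0]]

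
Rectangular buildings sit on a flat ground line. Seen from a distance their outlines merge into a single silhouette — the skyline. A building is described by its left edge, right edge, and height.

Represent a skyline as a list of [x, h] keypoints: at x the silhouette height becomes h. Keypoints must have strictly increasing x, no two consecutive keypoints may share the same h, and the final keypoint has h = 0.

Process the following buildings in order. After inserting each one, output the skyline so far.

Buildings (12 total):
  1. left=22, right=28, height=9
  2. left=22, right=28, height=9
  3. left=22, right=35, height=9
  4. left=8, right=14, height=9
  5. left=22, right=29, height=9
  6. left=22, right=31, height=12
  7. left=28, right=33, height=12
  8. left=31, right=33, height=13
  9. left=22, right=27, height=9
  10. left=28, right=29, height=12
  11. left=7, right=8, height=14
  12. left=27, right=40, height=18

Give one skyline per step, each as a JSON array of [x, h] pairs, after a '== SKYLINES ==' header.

== SKYLINES ==
[[22,9],[28,0]]
[[22,9],[28,0]]
[[22,9],[35,0]]
[[8,9],[14,0],[22,9],[35,0]]
[[8,9],[14,0],[22,9],[35,0]]
[[8,9],[14,0],[22,12],[31,9],[35,0]]
[[8,9],[14,0],[22,12],[33,9],[35,0]]
[[8,9],[14,0],[22,12],[31,13],[33,9],[35,0]]
[[8,9],[14,0],[22,12],[31,13],[33,9],[35,0]]
[[8,9],[14,0],[22,12],[31,13],[33,9],[35,0]]
[[7,14],[8,9],[14,0],[22,12],[31,13],[33,9],[35,0]]
[[7,14],[8,9],[14,0],[22,12],[27,18],[40,0]]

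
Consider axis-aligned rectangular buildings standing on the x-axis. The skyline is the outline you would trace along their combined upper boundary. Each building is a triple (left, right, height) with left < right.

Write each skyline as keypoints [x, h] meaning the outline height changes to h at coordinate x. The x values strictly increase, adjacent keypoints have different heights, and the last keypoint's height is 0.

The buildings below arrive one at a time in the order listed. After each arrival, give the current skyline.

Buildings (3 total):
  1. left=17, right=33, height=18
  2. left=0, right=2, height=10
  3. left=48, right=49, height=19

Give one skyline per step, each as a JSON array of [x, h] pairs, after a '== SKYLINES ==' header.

== SKYLINES ==
[[17,18],[33,0]]
[[0,10],[2,0],[17,18],[33,0]]
[[0,10],[2,0],[17,18],[33,0],[48,19],[49,0]]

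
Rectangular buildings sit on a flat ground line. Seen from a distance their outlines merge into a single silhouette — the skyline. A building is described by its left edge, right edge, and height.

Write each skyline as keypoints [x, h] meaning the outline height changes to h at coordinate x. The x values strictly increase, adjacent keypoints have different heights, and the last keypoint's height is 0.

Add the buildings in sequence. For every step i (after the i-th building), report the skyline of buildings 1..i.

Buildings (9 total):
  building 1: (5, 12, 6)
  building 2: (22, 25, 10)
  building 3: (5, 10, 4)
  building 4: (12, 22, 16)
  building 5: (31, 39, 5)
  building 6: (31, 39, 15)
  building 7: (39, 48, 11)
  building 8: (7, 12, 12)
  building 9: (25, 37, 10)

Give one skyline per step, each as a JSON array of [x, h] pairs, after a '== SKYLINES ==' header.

== SKYLINES ==
[[5,6],[12,0]]
[[5,6],[12,0],[22,10],[25,0]]
[[5,6],[12,0],[22,10],[25,0]]
[[5,6],[12,16],[22,10],[25,0]]
[[5,6],[12,16],[22,10],[25,0],[31,5],[39,0]]
[[5,6],[12,16],[22,10],[25,0],[31,15],[39,0]]
[[5,6],[12,16],[22,10],[25,0],[31,15],[39,11],[48,0]]
[[5,6],[7,12],[12,16],[22,10],[25,0],[31,15],[39,11],[48,0]]
[[5,6],[7,12],[12,16],[22,10],[31,15],[39,11],[48,0]]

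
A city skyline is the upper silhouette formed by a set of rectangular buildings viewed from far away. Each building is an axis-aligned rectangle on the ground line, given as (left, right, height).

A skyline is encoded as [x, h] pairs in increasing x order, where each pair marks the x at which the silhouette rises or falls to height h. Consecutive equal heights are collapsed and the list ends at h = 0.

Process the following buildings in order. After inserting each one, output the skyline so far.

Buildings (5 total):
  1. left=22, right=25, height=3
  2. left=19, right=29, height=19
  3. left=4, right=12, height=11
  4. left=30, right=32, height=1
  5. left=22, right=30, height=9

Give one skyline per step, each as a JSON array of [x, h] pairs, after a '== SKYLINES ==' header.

== SKYLINES ==
[[22,3],[25,0]]
[[19,19],[29,0]]
[[4,11],[12,0],[19,19],[29,0]]
[[4,11],[12,0],[19,19],[29,0],[30,1],[32,0]]
[[4,11],[12,0],[19,19],[29,9],[30,1],[32,0]]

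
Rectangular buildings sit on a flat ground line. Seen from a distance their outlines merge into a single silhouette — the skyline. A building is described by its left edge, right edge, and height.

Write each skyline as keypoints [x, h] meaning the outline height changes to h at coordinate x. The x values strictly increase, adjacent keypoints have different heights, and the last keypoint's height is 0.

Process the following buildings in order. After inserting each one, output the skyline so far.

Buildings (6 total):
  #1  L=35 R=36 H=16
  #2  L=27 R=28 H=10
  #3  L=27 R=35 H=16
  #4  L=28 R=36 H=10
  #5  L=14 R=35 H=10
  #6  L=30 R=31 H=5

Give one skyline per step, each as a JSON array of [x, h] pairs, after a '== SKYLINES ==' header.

== SKYLINES ==
[[35,16],[36,0]]
[[27,10],[28,0],[35,16],[36,0]]
[[27,16],[36,0]]
[[27,16],[36,0]]
[[14,10],[27,16],[36,0]]
[[14,10],[27,16],[36,0]]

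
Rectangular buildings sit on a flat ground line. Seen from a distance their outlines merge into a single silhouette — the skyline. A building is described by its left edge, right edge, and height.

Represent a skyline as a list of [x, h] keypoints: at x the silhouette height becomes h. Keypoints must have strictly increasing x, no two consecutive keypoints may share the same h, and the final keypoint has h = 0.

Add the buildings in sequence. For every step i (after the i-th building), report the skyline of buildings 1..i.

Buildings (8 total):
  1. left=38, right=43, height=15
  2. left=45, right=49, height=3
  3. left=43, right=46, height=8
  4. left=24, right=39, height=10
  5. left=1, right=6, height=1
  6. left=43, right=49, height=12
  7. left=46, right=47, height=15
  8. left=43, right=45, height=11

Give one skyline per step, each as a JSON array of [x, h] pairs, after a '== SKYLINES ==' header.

== SKYLINES ==
[[38,15],[43,0]]
[[38,15],[43,0],[45,3],[49,0]]
[[38,15],[43,8],[46,3],[49,0]]
[[24,10],[38,15],[43,8],[46,3],[49,0]]
[[1,1],[6,0],[24,10],[38,15],[43,8],[46,3],[49,0]]
[[1,1],[6,0],[24,10],[38,15],[43,12],[49,0]]
[[1,1],[6,0],[24,10],[38,15],[43,12],[46,15],[47,12],[49,0]]
[[1,1],[6,0],[24,10],[38,15],[43,12],[46,15],[47,12],[49,0]]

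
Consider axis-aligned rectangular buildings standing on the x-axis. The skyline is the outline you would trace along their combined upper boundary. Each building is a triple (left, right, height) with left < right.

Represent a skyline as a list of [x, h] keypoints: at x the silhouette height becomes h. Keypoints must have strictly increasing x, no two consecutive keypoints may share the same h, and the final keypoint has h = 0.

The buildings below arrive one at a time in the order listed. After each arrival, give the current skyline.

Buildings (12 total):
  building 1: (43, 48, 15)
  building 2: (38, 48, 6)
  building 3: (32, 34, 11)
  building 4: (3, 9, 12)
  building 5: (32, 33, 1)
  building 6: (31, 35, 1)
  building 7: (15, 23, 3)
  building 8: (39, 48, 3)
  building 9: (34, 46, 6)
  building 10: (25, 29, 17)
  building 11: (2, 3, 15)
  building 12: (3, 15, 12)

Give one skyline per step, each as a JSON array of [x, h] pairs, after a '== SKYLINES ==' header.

== SKYLINES ==
[[43,15],[48,0]]
[[38,6],[43,15],[48,0]]
[[32,11],[34,0],[38,6],[43,15],[48,0]]
[[3,12],[9,0],[32,11],[34,0],[38,6],[43,15],[48,0]]
[[3,12],[9,0],[32,11],[34,0],[38,6],[43,15],[48,0]]
[[3,12],[9,0],[31,1],[32,11],[34,1],[35,0],[38,6],[43,15],[48,0]]
[[3,12],[9,0],[15,3],[23,0],[31,1],[32,11],[34,1],[35,0],[38,6],[43,15],[48,0]]
[[3,12],[9,0],[15,3],[23,0],[31,1],[32,11],[34,1],[35,0],[38,6],[43,15],[48,0]]
[[3,12],[9,0],[15,3],[23,0],[31,1],[32,11],[34,6],[43,15],[48,0]]
[[3,12],[9,0],[15,3],[23,0],[25,17],[29,0],[31,1],[32,11],[34,6],[43,15],[48,0]]
[[2,15],[3,12],[9,0],[15,3],[23,0],[25,17],[29,0],[31,1],[32,11],[34,6],[43,15],[48,0]]
[[2,15],[3,12],[15,3],[23,0],[25,17],[29,0],[31,1],[32,11],[34,6],[43,15],[48,0]]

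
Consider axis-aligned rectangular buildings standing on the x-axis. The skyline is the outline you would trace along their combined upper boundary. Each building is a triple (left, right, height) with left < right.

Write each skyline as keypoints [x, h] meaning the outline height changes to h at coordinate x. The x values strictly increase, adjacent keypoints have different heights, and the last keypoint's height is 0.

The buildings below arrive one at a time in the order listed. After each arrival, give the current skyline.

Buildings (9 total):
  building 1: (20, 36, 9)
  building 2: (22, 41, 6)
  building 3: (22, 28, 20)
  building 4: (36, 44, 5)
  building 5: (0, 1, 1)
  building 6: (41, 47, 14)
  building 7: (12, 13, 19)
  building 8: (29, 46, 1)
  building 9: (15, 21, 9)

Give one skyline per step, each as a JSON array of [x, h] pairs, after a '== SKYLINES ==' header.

== SKYLINES ==
[[20,9],[36,0]]
[[20,9],[36,6],[41,0]]
[[20,9],[22,20],[28,9],[36,6],[41,0]]
[[20,9],[22,20],[28,9],[36,6],[41,5],[44,0]]
[[0,1],[1,0],[20,9],[22,20],[28,9],[36,6],[41,5],[44,0]]
[[0,1],[1,0],[20,9],[22,20],[28,9],[36,6],[41,14],[47,0]]
[[0,1],[1,0],[12,19],[13,0],[20,9],[22,20],[28,9],[36,6],[41,14],[47,0]]
[[0,1],[1,0],[12,19],[13,0],[20,9],[22,20],[28,9],[36,6],[41,14],[47,0]]
[[0,1],[1,0],[12,19],[13,0],[15,9],[22,20],[28,9],[36,6],[41,14],[47,0]]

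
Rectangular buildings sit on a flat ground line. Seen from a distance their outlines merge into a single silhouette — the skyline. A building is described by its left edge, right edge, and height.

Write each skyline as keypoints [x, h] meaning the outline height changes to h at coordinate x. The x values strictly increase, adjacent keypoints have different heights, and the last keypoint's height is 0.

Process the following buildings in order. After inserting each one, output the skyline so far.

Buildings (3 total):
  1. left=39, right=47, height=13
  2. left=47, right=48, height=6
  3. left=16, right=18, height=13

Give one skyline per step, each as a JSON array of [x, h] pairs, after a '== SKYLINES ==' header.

== SKYLINES ==
[[39,13],[47,0]]
[[39,13],[47,6],[48,0]]
[[16,13],[18,0],[39,13],[47,6],[48,0]]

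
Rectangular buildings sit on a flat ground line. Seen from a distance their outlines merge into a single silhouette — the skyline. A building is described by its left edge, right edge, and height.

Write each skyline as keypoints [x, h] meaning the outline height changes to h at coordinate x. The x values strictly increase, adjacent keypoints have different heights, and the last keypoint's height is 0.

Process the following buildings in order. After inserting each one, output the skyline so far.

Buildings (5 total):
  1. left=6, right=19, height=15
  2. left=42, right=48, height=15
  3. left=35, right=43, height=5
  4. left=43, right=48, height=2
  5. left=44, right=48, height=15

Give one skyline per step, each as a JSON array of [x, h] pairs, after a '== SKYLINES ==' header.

== SKYLINES ==
[[6,15],[19,0]]
[[6,15],[19,0],[42,15],[48,0]]
[[6,15],[19,0],[35,5],[42,15],[48,0]]
[[6,15],[19,0],[35,5],[42,15],[48,0]]
[[6,15],[19,0],[35,5],[42,15],[48,0]]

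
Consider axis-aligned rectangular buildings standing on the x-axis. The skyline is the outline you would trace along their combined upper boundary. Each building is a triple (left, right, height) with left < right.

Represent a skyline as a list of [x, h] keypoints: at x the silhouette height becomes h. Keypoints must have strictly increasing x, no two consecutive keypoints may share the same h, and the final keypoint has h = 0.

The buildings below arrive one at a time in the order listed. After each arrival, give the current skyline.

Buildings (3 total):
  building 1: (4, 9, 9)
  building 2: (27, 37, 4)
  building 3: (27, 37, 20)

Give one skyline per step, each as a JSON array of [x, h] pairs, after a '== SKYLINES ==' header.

== SKYLINES ==
[[4,9],[9,0]]
[[4,9],[9,0],[27,4],[37,0]]
[[4,9],[9,0],[27,20],[37,0]]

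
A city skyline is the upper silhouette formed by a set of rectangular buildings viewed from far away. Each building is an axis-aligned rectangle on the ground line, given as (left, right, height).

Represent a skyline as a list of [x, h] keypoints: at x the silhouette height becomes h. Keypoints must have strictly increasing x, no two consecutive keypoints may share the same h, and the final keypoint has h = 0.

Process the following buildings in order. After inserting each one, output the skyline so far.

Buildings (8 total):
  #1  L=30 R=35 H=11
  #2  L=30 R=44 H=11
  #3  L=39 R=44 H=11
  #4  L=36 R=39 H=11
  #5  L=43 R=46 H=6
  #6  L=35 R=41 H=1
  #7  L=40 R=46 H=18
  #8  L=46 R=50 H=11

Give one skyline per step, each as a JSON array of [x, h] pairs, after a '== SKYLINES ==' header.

== SKYLINES ==
[[30,11],[35,0]]
[[30,11],[44,0]]
[[30,11],[44,0]]
[[30,11],[44,0]]
[[30,11],[44,6],[46,0]]
[[30,11],[44,6],[46,0]]
[[30,11],[40,18],[46,0]]
[[30,11],[40,18],[46,11],[50,0]]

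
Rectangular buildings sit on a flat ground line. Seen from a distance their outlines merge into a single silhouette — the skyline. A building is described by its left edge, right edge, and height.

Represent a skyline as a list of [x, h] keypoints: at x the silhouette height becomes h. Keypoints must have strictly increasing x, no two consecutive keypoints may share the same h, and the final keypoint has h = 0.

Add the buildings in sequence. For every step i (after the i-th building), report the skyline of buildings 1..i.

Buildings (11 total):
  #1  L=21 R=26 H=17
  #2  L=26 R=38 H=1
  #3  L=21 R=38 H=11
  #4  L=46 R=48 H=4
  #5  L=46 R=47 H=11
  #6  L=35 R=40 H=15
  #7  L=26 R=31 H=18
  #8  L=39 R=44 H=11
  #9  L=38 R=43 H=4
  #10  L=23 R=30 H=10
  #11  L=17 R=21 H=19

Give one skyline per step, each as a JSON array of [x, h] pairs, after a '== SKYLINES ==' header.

== SKYLINES ==
[[21,17],[26,0]]
[[21,17],[26,1],[38,0]]
[[21,17],[26,11],[38,0]]
[[21,17],[26,11],[38,0],[46,4],[48,0]]
[[21,17],[26,11],[38,0],[46,11],[47,4],[48,0]]
[[21,17],[26,11],[35,15],[40,0],[46,11],[47,4],[48,0]]
[[21,17],[26,18],[31,11],[35,15],[40,0],[46,11],[47,4],[48,0]]
[[21,17],[26,18],[31,11],[35,15],[40,11],[44,0],[46,11],[47,4],[48,0]]
[[21,17],[26,18],[31,11],[35,15],[40,11],[44,0],[46,11],[47,4],[48,0]]
[[21,17],[26,18],[31,11],[35,15],[40,11],[44,0],[46,11],[47,4],[48,0]]
[[17,19],[21,17],[26,18],[31,11],[35,15],[40,11],[44,0],[46,11],[47,4],[48,0]]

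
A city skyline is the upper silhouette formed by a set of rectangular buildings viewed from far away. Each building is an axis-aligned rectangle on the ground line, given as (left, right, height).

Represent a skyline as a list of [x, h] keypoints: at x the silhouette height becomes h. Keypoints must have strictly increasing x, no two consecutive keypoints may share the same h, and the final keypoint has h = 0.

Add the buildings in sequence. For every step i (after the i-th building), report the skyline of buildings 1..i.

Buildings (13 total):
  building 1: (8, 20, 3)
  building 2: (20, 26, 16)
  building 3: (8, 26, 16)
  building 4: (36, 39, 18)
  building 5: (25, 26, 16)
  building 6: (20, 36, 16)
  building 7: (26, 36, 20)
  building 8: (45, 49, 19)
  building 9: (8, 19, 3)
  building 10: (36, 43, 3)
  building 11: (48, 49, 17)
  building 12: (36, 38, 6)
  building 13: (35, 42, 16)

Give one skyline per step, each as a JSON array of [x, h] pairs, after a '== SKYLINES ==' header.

== SKYLINES ==
[[8,3],[20,0]]
[[8,3],[20,16],[26,0]]
[[8,16],[26,0]]
[[8,16],[26,0],[36,18],[39,0]]
[[8,16],[26,0],[36,18],[39,0]]
[[8,16],[36,18],[39,0]]
[[8,16],[26,20],[36,18],[39,0]]
[[8,16],[26,20],[36,18],[39,0],[45,19],[49,0]]
[[8,16],[26,20],[36,18],[39,0],[45,19],[49,0]]
[[8,16],[26,20],[36,18],[39,3],[43,0],[45,19],[49,0]]
[[8,16],[26,20],[36,18],[39,3],[43,0],[45,19],[49,0]]
[[8,16],[26,20],[36,18],[39,3],[43,0],[45,19],[49,0]]
[[8,16],[26,20],[36,18],[39,16],[42,3],[43,0],[45,19],[49,0]]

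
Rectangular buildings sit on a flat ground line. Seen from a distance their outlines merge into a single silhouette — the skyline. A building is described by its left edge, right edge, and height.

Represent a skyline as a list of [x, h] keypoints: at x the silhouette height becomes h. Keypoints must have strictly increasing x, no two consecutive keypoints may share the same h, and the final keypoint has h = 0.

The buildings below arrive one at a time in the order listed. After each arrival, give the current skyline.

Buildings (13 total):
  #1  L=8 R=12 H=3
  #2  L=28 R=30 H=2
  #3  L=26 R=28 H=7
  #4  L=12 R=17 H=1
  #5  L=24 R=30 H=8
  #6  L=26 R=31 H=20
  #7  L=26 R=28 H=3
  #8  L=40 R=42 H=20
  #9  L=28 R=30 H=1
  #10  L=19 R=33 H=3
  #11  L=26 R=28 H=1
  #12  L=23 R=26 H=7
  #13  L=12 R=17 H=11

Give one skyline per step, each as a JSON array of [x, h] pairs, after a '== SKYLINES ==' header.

== SKYLINES ==
[[8,3],[12,0]]
[[8,3],[12,0],[28,2],[30,0]]
[[8,3],[12,0],[26,7],[28,2],[30,0]]
[[8,3],[12,1],[17,0],[26,7],[28,2],[30,0]]
[[8,3],[12,1],[17,0],[24,8],[30,0]]
[[8,3],[12,1],[17,0],[24,8],[26,20],[31,0]]
[[8,3],[12,1],[17,0],[24,8],[26,20],[31,0]]
[[8,3],[12,1],[17,0],[24,8],[26,20],[31,0],[40,20],[42,0]]
[[8,3],[12,1],[17,0],[24,8],[26,20],[31,0],[40,20],[42,0]]
[[8,3],[12,1],[17,0],[19,3],[24,8],[26,20],[31,3],[33,0],[40,20],[42,0]]
[[8,3],[12,1],[17,0],[19,3],[24,8],[26,20],[31,3],[33,0],[40,20],[42,0]]
[[8,3],[12,1],[17,0],[19,3],[23,7],[24,8],[26,20],[31,3],[33,0],[40,20],[42,0]]
[[8,3],[12,11],[17,0],[19,3],[23,7],[24,8],[26,20],[31,3],[33,0],[40,20],[42,0]]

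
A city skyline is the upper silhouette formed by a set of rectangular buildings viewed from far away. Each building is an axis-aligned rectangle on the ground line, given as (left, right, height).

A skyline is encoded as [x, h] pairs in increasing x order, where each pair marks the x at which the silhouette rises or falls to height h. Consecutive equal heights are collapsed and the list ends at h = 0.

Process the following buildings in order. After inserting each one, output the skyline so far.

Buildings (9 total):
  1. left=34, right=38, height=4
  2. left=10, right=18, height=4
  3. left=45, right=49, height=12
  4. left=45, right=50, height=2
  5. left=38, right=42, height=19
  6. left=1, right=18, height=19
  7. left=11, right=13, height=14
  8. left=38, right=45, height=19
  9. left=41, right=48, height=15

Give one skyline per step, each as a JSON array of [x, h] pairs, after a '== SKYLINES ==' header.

== SKYLINES ==
[[34,4],[38,0]]
[[10,4],[18,0],[34,4],[38,0]]
[[10,4],[18,0],[34,4],[38,0],[45,12],[49,0]]
[[10,4],[18,0],[34,4],[38,0],[45,12],[49,2],[50,0]]
[[10,4],[18,0],[34,4],[38,19],[42,0],[45,12],[49,2],[50,0]]
[[1,19],[18,0],[34,4],[38,19],[42,0],[45,12],[49,2],[50,0]]
[[1,19],[18,0],[34,4],[38,19],[42,0],[45,12],[49,2],[50,0]]
[[1,19],[18,0],[34,4],[38,19],[45,12],[49,2],[50,0]]
[[1,19],[18,0],[34,4],[38,19],[45,15],[48,12],[49,2],[50,0]]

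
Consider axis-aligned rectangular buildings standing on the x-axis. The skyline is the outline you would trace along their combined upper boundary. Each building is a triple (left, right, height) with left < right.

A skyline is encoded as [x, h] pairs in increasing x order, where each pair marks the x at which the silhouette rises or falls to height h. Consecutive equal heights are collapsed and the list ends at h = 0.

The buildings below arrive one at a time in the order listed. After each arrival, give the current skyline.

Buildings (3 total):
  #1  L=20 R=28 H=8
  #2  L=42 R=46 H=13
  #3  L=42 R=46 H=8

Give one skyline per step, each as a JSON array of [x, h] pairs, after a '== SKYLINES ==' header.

== SKYLINES ==
[[20,8],[28,0]]
[[20,8],[28,0],[42,13],[46,0]]
[[20,8],[28,0],[42,13],[46,0]]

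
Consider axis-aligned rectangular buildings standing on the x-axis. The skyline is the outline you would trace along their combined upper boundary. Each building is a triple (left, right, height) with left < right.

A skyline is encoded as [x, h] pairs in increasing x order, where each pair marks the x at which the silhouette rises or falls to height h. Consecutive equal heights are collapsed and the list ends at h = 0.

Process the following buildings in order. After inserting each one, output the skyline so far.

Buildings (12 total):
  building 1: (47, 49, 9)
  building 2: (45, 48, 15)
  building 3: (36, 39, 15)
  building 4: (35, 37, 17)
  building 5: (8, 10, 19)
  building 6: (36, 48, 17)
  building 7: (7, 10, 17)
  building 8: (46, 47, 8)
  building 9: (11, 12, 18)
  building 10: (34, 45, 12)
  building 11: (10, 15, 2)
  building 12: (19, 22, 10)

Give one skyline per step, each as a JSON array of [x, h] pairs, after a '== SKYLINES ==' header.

== SKYLINES ==
[[47,9],[49,0]]
[[45,15],[48,9],[49,0]]
[[36,15],[39,0],[45,15],[48,9],[49,0]]
[[35,17],[37,15],[39,0],[45,15],[48,9],[49,0]]
[[8,19],[10,0],[35,17],[37,15],[39,0],[45,15],[48,9],[49,0]]
[[8,19],[10,0],[35,17],[48,9],[49,0]]
[[7,17],[8,19],[10,0],[35,17],[48,9],[49,0]]
[[7,17],[8,19],[10,0],[35,17],[48,9],[49,0]]
[[7,17],[8,19],[10,0],[11,18],[12,0],[35,17],[48,9],[49,0]]
[[7,17],[8,19],[10,0],[11,18],[12,0],[34,12],[35,17],[48,9],[49,0]]
[[7,17],[8,19],[10,2],[11,18],[12,2],[15,0],[34,12],[35,17],[48,9],[49,0]]
[[7,17],[8,19],[10,2],[11,18],[12,2],[15,0],[19,10],[22,0],[34,12],[35,17],[48,9],[49,0]]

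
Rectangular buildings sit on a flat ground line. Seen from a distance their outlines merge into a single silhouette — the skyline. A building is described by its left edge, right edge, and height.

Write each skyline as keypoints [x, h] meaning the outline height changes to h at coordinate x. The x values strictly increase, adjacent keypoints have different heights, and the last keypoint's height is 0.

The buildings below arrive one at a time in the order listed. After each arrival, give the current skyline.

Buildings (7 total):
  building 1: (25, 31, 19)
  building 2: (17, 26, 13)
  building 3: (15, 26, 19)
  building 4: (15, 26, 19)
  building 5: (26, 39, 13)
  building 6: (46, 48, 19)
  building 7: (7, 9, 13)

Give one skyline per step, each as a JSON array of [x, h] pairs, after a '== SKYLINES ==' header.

== SKYLINES ==
[[25,19],[31,0]]
[[17,13],[25,19],[31,0]]
[[15,19],[31,0]]
[[15,19],[31,0]]
[[15,19],[31,13],[39,0]]
[[15,19],[31,13],[39,0],[46,19],[48,0]]
[[7,13],[9,0],[15,19],[31,13],[39,0],[46,19],[48,0]]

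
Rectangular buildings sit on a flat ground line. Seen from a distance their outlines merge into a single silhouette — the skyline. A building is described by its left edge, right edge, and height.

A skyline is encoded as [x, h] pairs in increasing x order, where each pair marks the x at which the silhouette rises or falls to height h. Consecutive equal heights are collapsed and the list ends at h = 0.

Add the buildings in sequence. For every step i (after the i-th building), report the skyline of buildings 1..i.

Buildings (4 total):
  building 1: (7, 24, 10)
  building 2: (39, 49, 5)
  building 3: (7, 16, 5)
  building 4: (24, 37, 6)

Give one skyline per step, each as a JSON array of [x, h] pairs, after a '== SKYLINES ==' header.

== SKYLINES ==
[[7,10],[24,0]]
[[7,10],[24,0],[39,5],[49,0]]
[[7,10],[24,0],[39,5],[49,0]]
[[7,10],[24,6],[37,0],[39,5],[49,0]]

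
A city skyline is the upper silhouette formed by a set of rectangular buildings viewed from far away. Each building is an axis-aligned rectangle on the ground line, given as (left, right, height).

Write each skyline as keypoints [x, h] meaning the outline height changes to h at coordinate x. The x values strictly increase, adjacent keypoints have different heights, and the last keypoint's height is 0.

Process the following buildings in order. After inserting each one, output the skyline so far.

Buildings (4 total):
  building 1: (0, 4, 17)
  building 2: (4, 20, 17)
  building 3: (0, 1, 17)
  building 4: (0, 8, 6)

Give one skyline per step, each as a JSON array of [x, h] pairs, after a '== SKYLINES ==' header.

== SKYLINES ==
[[0,17],[4,0]]
[[0,17],[20,0]]
[[0,17],[20,0]]
[[0,17],[20,0]]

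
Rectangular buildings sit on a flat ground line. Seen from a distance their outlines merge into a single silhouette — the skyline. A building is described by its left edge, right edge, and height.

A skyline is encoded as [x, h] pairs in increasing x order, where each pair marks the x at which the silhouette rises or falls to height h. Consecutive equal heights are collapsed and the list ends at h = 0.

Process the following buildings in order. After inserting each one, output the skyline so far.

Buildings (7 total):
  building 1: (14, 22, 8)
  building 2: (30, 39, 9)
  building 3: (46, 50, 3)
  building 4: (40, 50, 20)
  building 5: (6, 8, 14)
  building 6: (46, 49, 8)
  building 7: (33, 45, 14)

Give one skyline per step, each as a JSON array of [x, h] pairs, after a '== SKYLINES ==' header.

== SKYLINES ==
[[14,8],[22,0]]
[[14,8],[22,0],[30,9],[39,0]]
[[14,8],[22,0],[30,9],[39,0],[46,3],[50,0]]
[[14,8],[22,0],[30,9],[39,0],[40,20],[50,0]]
[[6,14],[8,0],[14,8],[22,0],[30,9],[39,0],[40,20],[50,0]]
[[6,14],[8,0],[14,8],[22,0],[30,9],[39,0],[40,20],[50,0]]
[[6,14],[8,0],[14,8],[22,0],[30,9],[33,14],[40,20],[50,0]]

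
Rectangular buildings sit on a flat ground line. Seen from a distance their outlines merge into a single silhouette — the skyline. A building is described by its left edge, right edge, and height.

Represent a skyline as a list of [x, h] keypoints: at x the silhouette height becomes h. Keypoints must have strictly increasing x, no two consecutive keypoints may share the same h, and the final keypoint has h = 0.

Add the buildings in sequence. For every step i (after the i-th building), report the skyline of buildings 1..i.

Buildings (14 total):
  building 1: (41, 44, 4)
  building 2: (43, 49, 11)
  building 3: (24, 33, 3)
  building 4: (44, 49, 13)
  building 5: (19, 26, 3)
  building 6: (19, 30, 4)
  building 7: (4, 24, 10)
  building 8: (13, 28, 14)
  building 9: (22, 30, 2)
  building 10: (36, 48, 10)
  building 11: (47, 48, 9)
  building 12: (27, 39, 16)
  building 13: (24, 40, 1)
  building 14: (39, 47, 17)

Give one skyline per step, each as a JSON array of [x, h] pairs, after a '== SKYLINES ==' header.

== SKYLINES ==
[[41,4],[44,0]]
[[41,4],[43,11],[49,0]]
[[24,3],[33,0],[41,4],[43,11],[49,0]]
[[24,3],[33,0],[41,4],[43,11],[44,13],[49,0]]
[[19,3],[33,0],[41,4],[43,11],[44,13],[49,0]]
[[19,4],[30,3],[33,0],[41,4],[43,11],[44,13],[49,0]]
[[4,10],[24,4],[30,3],[33,0],[41,4],[43,11],[44,13],[49,0]]
[[4,10],[13,14],[28,4],[30,3],[33,0],[41,4],[43,11],[44,13],[49,0]]
[[4,10],[13,14],[28,4],[30,3],[33,0],[41,4],[43,11],[44,13],[49,0]]
[[4,10],[13,14],[28,4],[30,3],[33,0],[36,10],[43,11],[44,13],[49,0]]
[[4,10],[13,14],[28,4],[30,3],[33,0],[36,10],[43,11],[44,13],[49,0]]
[[4,10],[13,14],[27,16],[39,10],[43,11],[44,13],[49,0]]
[[4,10],[13,14],[27,16],[39,10],[43,11],[44,13],[49,0]]
[[4,10],[13,14],[27,16],[39,17],[47,13],[49,0]]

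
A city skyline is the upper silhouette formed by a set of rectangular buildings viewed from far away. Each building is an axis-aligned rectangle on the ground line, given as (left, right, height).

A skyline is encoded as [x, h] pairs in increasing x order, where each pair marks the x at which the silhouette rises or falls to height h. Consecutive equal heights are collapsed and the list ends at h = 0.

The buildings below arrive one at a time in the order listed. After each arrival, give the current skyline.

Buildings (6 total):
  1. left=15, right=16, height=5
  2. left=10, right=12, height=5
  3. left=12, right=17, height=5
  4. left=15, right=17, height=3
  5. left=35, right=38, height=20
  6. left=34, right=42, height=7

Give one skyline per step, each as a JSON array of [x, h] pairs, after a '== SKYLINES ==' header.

== SKYLINES ==
[[15,5],[16,0]]
[[10,5],[12,0],[15,5],[16,0]]
[[10,5],[17,0]]
[[10,5],[17,0]]
[[10,5],[17,0],[35,20],[38,0]]
[[10,5],[17,0],[34,7],[35,20],[38,7],[42,0]]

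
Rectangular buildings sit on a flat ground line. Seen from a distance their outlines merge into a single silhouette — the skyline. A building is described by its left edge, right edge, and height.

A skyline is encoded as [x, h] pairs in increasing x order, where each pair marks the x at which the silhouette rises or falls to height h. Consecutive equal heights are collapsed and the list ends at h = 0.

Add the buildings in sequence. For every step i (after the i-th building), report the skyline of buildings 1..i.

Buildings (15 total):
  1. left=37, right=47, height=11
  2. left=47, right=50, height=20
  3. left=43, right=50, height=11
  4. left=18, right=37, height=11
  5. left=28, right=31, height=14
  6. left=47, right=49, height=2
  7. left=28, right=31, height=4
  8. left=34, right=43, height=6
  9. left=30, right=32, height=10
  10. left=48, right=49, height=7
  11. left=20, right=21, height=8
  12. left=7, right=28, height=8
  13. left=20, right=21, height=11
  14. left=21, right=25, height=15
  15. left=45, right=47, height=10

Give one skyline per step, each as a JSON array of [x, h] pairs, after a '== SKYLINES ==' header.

== SKYLINES ==
[[37,11],[47,0]]
[[37,11],[47,20],[50,0]]
[[37,11],[47,20],[50,0]]
[[18,11],[47,20],[50,0]]
[[18,11],[28,14],[31,11],[47,20],[50,0]]
[[18,11],[28,14],[31,11],[47,20],[50,0]]
[[18,11],[28,14],[31,11],[47,20],[50,0]]
[[18,11],[28,14],[31,11],[47,20],[50,0]]
[[18,11],[28,14],[31,11],[47,20],[50,0]]
[[18,11],[28,14],[31,11],[47,20],[50,0]]
[[18,11],[28,14],[31,11],[47,20],[50,0]]
[[7,8],[18,11],[28,14],[31,11],[47,20],[50,0]]
[[7,8],[18,11],[28,14],[31,11],[47,20],[50,0]]
[[7,8],[18,11],[21,15],[25,11],[28,14],[31,11],[47,20],[50,0]]
[[7,8],[18,11],[21,15],[25,11],[28,14],[31,11],[47,20],[50,0]]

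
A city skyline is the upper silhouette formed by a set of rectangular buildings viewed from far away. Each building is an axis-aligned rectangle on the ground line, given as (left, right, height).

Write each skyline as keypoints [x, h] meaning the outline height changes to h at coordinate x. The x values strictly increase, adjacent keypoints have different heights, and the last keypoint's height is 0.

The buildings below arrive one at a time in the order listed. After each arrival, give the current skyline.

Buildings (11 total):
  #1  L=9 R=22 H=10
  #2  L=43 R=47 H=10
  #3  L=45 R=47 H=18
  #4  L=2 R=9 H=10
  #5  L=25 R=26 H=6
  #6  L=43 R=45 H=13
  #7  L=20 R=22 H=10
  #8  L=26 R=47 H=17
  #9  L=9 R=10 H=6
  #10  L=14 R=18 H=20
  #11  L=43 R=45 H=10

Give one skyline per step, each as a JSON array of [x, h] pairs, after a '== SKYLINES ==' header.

== SKYLINES ==
[[9,10],[22,0]]
[[9,10],[22,0],[43,10],[47,0]]
[[9,10],[22,0],[43,10],[45,18],[47,0]]
[[2,10],[22,0],[43,10],[45,18],[47,0]]
[[2,10],[22,0],[25,6],[26,0],[43,10],[45,18],[47,0]]
[[2,10],[22,0],[25,6],[26,0],[43,13],[45,18],[47,0]]
[[2,10],[22,0],[25,6],[26,0],[43,13],[45,18],[47,0]]
[[2,10],[22,0],[25,6],[26,17],[45,18],[47,0]]
[[2,10],[22,0],[25,6],[26,17],[45,18],[47,0]]
[[2,10],[14,20],[18,10],[22,0],[25,6],[26,17],[45,18],[47,0]]
[[2,10],[14,20],[18,10],[22,0],[25,6],[26,17],[45,18],[47,0]]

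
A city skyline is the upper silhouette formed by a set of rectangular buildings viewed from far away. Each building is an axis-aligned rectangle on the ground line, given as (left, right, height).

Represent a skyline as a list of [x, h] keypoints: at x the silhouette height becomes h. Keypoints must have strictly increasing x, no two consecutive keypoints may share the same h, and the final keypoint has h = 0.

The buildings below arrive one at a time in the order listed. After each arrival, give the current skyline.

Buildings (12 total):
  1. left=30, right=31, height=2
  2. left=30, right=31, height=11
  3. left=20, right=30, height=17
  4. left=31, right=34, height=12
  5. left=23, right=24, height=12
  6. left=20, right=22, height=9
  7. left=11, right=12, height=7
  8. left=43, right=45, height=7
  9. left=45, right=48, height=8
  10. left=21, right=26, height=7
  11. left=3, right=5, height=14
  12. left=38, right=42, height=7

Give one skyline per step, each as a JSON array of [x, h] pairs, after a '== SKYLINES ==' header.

== SKYLINES ==
[[30,2],[31,0]]
[[30,11],[31,0]]
[[20,17],[30,11],[31,0]]
[[20,17],[30,11],[31,12],[34,0]]
[[20,17],[30,11],[31,12],[34,0]]
[[20,17],[30,11],[31,12],[34,0]]
[[11,7],[12,0],[20,17],[30,11],[31,12],[34,0]]
[[11,7],[12,0],[20,17],[30,11],[31,12],[34,0],[43,7],[45,0]]
[[11,7],[12,0],[20,17],[30,11],[31,12],[34,0],[43,7],[45,8],[48,0]]
[[11,7],[12,0],[20,17],[30,11],[31,12],[34,0],[43,7],[45,8],[48,0]]
[[3,14],[5,0],[11,7],[12,0],[20,17],[30,11],[31,12],[34,0],[43,7],[45,8],[48,0]]
[[3,14],[5,0],[11,7],[12,0],[20,17],[30,11],[31,12],[34,0],[38,7],[42,0],[43,7],[45,8],[48,0]]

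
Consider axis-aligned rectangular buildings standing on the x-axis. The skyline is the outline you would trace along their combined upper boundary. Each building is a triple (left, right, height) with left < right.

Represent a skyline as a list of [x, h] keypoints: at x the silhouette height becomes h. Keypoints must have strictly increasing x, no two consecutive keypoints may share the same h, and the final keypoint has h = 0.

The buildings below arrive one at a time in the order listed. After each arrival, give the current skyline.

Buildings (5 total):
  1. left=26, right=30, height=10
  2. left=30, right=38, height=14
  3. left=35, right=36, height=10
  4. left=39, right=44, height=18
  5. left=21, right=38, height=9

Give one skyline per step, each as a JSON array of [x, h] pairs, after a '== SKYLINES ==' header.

== SKYLINES ==
[[26,10],[30,0]]
[[26,10],[30,14],[38,0]]
[[26,10],[30,14],[38,0]]
[[26,10],[30,14],[38,0],[39,18],[44,0]]
[[21,9],[26,10],[30,14],[38,0],[39,18],[44,0]]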